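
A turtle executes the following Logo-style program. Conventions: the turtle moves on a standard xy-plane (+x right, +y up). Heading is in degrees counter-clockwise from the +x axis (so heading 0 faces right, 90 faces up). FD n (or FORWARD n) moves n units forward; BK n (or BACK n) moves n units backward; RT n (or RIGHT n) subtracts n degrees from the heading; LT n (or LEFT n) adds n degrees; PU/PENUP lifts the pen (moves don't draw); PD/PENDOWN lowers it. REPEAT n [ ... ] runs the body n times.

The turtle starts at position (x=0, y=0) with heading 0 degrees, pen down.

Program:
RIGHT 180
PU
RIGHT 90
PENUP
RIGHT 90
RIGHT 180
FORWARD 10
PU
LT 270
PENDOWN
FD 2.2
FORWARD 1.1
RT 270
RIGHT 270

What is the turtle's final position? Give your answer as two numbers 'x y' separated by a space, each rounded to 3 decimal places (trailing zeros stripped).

Answer: -10 3.3

Derivation:
Executing turtle program step by step:
Start: pos=(0,0), heading=0, pen down
RT 180: heading 0 -> 180
PU: pen up
RT 90: heading 180 -> 90
PU: pen up
RT 90: heading 90 -> 0
RT 180: heading 0 -> 180
FD 10: (0,0) -> (-10,0) [heading=180, move]
PU: pen up
LT 270: heading 180 -> 90
PD: pen down
FD 2.2: (-10,0) -> (-10,2.2) [heading=90, draw]
FD 1.1: (-10,2.2) -> (-10,3.3) [heading=90, draw]
RT 270: heading 90 -> 180
RT 270: heading 180 -> 270
Final: pos=(-10,3.3), heading=270, 2 segment(s) drawn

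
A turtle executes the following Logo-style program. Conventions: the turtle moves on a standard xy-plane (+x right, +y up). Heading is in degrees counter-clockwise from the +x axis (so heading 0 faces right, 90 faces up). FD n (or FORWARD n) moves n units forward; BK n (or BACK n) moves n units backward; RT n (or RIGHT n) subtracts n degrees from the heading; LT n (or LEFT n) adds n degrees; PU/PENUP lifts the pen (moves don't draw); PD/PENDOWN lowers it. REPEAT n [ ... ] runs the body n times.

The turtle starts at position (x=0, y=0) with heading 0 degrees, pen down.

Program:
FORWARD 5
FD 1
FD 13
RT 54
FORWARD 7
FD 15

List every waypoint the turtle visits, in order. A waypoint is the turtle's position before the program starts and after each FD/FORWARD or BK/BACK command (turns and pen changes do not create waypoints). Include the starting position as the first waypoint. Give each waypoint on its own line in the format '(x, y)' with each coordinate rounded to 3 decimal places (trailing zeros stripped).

Executing turtle program step by step:
Start: pos=(0,0), heading=0, pen down
FD 5: (0,0) -> (5,0) [heading=0, draw]
FD 1: (5,0) -> (6,0) [heading=0, draw]
FD 13: (6,0) -> (19,0) [heading=0, draw]
RT 54: heading 0 -> 306
FD 7: (19,0) -> (23.114,-5.663) [heading=306, draw]
FD 15: (23.114,-5.663) -> (31.931,-17.798) [heading=306, draw]
Final: pos=(31.931,-17.798), heading=306, 5 segment(s) drawn
Waypoints (6 total):
(0, 0)
(5, 0)
(6, 0)
(19, 0)
(23.114, -5.663)
(31.931, -17.798)

Answer: (0, 0)
(5, 0)
(6, 0)
(19, 0)
(23.114, -5.663)
(31.931, -17.798)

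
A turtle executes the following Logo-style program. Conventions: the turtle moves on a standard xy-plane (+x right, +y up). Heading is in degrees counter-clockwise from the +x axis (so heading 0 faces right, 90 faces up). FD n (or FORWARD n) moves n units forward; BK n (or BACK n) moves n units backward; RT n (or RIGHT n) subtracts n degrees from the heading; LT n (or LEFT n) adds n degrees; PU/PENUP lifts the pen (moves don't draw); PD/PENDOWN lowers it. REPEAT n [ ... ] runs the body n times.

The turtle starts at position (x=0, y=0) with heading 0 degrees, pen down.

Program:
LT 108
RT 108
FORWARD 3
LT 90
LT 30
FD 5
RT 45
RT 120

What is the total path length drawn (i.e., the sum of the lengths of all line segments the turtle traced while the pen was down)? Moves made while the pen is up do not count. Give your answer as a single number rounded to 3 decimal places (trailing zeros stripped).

Executing turtle program step by step:
Start: pos=(0,0), heading=0, pen down
LT 108: heading 0 -> 108
RT 108: heading 108 -> 0
FD 3: (0,0) -> (3,0) [heading=0, draw]
LT 90: heading 0 -> 90
LT 30: heading 90 -> 120
FD 5: (3,0) -> (0.5,4.33) [heading=120, draw]
RT 45: heading 120 -> 75
RT 120: heading 75 -> 315
Final: pos=(0.5,4.33), heading=315, 2 segment(s) drawn

Segment lengths:
  seg 1: (0,0) -> (3,0), length = 3
  seg 2: (3,0) -> (0.5,4.33), length = 5
Total = 8

Answer: 8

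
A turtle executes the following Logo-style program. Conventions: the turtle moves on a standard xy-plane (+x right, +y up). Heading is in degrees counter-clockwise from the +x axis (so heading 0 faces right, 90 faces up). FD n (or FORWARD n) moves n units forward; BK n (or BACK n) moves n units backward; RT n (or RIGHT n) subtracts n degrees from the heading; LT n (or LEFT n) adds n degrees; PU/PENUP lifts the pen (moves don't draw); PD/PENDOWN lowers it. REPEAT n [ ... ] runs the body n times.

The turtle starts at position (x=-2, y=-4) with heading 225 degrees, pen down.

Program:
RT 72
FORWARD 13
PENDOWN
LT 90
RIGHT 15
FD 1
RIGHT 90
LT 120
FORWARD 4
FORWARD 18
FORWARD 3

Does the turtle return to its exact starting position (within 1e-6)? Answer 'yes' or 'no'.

Executing turtle program step by step:
Start: pos=(-2,-4), heading=225, pen down
RT 72: heading 225 -> 153
FD 13: (-2,-4) -> (-13.583,1.902) [heading=153, draw]
PD: pen down
LT 90: heading 153 -> 243
RT 15: heading 243 -> 228
FD 1: (-13.583,1.902) -> (-14.252,1.159) [heading=228, draw]
RT 90: heading 228 -> 138
LT 120: heading 138 -> 258
FD 4: (-14.252,1.159) -> (-15.084,-2.754) [heading=258, draw]
FD 18: (-15.084,-2.754) -> (-18.826,-20.361) [heading=258, draw]
FD 3: (-18.826,-20.361) -> (-19.45,-23.295) [heading=258, draw]
Final: pos=(-19.45,-23.295), heading=258, 5 segment(s) drawn

Start position: (-2, -4)
Final position: (-19.45, -23.295)
Distance = 26.015; >= 1e-6 -> NOT closed

Answer: no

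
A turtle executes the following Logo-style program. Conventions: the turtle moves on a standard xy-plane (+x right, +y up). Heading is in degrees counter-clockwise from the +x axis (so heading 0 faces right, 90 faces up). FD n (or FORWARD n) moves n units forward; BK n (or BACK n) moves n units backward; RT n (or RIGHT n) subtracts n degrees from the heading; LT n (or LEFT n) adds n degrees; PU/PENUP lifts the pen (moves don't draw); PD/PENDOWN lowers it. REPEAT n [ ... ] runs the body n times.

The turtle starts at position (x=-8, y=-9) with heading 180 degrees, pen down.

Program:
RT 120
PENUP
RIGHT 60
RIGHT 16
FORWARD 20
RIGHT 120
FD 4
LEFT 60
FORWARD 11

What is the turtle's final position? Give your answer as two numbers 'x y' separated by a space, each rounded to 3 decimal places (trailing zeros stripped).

Answer: 11.009 -27.965

Derivation:
Executing turtle program step by step:
Start: pos=(-8,-9), heading=180, pen down
RT 120: heading 180 -> 60
PU: pen up
RT 60: heading 60 -> 0
RT 16: heading 0 -> 344
FD 20: (-8,-9) -> (11.225,-14.513) [heading=344, move]
RT 120: heading 344 -> 224
FD 4: (11.225,-14.513) -> (8.348,-17.291) [heading=224, move]
LT 60: heading 224 -> 284
FD 11: (8.348,-17.291) -> (11.009,-27.965) [heading=284, move]
Final: pos=(11.009,-27.965), heading=284, 0 segment(s) drawn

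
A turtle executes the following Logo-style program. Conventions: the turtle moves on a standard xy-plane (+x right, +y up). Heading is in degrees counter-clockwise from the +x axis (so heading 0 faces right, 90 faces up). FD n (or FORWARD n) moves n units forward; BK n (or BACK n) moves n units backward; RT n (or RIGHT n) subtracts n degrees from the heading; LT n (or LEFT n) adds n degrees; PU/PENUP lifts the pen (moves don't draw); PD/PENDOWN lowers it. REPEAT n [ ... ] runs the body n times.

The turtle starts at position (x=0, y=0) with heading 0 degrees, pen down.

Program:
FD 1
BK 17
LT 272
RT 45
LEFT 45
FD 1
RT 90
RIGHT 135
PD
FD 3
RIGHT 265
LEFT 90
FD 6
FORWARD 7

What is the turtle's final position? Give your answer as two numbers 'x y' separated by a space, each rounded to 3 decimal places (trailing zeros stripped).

Answer: -21.923 -9.049

Derivation:
Executing turtle program step by step:
Start: pos=(0,0), heading=0, pen down
FD 1: (0,0) -> (1,0) [heading=0, draw]
BK 17: (1,0) -> (-16,0) [heading=0, draw]
LT 272: heading 0 -> 272
RT 45: heading 272 -> 227
LT 45: heading 227 -> 272
FD 1: (-16,0) -> (-15.965,-0.999) [heading=272, draw]
RT 90: heading 272 -> 182
RT 135: heading 182 -> 47
PD: pen down
FD 3: (-15.965,-0.999) -> (-13.919,1.195) [heading=47, draw]
RT 265: heading 47 -> 142
LT 90: heading 142 -> 232
FD 6: (-13.919,1.195) -> (-17.613,-3.533) [heading=232, draw]
FD 7: (-17.613,-3.533) -> (-21.923,-9.049) [heading=232, draw]
Final: pos=(-21.923,-9.049), heading=232, 6 segment(s) drawn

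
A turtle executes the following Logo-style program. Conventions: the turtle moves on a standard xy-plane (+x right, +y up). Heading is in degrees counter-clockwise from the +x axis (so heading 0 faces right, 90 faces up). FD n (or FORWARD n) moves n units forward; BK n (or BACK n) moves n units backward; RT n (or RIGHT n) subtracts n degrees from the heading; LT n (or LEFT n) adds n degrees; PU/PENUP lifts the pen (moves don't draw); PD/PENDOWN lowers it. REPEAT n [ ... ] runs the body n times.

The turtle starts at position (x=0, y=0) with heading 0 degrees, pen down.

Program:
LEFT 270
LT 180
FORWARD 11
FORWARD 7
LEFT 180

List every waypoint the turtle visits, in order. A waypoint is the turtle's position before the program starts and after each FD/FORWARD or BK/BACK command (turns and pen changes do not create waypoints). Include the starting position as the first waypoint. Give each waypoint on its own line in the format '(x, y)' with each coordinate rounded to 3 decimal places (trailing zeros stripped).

Answer: (0, 0)
(0, 11)
(0, 18)

Derivation:
Executing turtle program step by step:
Start: pos=(0,0), heading=0, pen down
LT 270: heading 0 -> 270
LT 180: heading 270 -> 90
FD 11: (0,0) -> (0,11) [heading=90, draw]
FD 7: (0,11) -> (0,18) [heading=90, draw]
LT 180: heading 90 -> 270
Final: pos=(0,18), heading=270, 2 segment(s) drawn
Waypoints (3 total):
(0, 0)
(0, 11)
(0, 18)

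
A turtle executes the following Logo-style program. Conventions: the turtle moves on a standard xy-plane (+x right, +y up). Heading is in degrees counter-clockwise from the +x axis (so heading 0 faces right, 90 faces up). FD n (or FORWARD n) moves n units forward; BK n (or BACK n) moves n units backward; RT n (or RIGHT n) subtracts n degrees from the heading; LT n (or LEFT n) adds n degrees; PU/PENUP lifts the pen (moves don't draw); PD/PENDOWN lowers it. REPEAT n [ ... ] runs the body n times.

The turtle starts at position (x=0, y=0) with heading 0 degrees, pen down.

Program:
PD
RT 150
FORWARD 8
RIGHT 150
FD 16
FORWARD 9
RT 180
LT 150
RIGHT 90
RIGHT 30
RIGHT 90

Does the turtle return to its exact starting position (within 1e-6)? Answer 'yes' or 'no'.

Answer: no

Derivation:
Executing turtle program step by step:
Start: pos=(0,0), heading=0, pen down
PD: pen down
RT 150: heading 0 -> 210
FD 8: (0,0) -> (-6.928,-4) [heading=210, draw]
RT 150: heading 210 -> 60
FD 16: (-6.928,-4) -> (1.072,9.856) [heading=60, draw]
FD 9: (1.072,9.856) -> (5.572,17.651) [heading=60, draw]
RT 180: heading 60 -> 240
LT 150: heading 240 -> 30
RT 90: heading 30 -> 300
RT 30: heading 300 -> 270
RT 90: heading 270 -> 180
Final: pos=(5.572,17.651), heading=180, 3 segment(s) drawn

Start position: (0, 0)
Final position: (5.572, 17.651)
Distance = 18.509; >= 1e-6 -> NOT closed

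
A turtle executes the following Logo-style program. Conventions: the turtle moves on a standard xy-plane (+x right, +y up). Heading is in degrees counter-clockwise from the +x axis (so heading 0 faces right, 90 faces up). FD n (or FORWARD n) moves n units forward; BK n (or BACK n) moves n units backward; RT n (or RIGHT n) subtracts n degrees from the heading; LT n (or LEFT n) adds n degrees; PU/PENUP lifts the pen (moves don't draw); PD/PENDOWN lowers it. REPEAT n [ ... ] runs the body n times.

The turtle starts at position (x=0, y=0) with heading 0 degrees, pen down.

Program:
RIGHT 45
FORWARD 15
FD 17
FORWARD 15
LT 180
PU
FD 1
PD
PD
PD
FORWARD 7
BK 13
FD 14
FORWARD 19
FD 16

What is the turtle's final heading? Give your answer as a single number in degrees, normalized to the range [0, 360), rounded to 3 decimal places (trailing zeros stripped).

Executing turtle program step by step:
Start: pos=(0,0), heading=0, pen down
RT 45: heading 0 -> 315
FD 15: (0,0) -> (10.607,-10.607) [heading=315, draw]
FD 17: (10.607,-10.607) -> (22.627,-22.627) [heading=315, draw]
FD 15: (22.627,-22.627) -> (33.234,-33.234) [heading=315, draw]
LT 180: heading 315 -> 135
PU: pen up
FD 1: (33.234,-33.234) -> (32.527,-32.527) [heading=135, move]
PD: pen down
PD: pen down
PD: pen down
FD 7: (32.527,-32.527) -> (27.577,-27.577) [heading=135, draw]
BK 13: (27.577,-27.577) -> (36.77,-36.77) [heading=135, draw]
FD 14: (36.77,-36.77) -> (26.87,-26.87) [heading=135, draw]
FD 19: (26.87,-26.87) -> (13.435,-13.435) [heading=135, draw]
FD 16: (13.435,-13.435) -> (2.121,-2.121) [heading=135, draw]
Final: pos=(2.121,-2.121), heading=135, 8 segment(s) drawn

Answer: 135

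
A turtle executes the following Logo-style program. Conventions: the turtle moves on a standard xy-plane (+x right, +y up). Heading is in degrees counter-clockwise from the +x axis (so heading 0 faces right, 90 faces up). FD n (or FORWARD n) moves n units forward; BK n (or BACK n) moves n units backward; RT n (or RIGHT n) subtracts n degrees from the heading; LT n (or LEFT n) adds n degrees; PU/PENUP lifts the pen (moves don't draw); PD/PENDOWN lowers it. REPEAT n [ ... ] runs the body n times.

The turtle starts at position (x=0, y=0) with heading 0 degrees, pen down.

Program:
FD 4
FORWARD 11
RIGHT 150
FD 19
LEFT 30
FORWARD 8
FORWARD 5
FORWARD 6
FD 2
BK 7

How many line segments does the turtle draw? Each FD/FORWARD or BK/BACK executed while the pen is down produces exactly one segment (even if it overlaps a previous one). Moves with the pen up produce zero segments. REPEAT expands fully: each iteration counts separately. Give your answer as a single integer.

Answer: 8

Derivation:
Executing turtle program step by step:
Start: pos=(0,0), heading=0, pen down
FD 4: (0,0) -> (4,0) [heading=0, draw]
FD 11: (4,0) -> (15,0) [heading=0, draw]
RT 150: heading 0 -> 210
FD 19: (15,0) -> (-1.454,-9.5) [heading=210, draw]
LT 30: heading 210 -> 240
FD 8: (-1.454,-9.5) -> (-5.454,-16.428) [heading=240, draw]
FD 5: (-5.454,-16.428) -> (-7.954,-20.758) [heading=240, draw]
FD 6: (-7.954,-20.758) -> (-10.954,-25.954) [heading=240, draw]
FD 2: (-10.954,-25.954) -> (-11.954,-27.687) [heading=240, draw]
BK 7: (-11.954,-27.687) -> (-8.454,-21.624) [heading=240, draw]
Final: pos=(-8.454,-21.624), heading=240, 8 segment(s) drawn
Segments drawn: 8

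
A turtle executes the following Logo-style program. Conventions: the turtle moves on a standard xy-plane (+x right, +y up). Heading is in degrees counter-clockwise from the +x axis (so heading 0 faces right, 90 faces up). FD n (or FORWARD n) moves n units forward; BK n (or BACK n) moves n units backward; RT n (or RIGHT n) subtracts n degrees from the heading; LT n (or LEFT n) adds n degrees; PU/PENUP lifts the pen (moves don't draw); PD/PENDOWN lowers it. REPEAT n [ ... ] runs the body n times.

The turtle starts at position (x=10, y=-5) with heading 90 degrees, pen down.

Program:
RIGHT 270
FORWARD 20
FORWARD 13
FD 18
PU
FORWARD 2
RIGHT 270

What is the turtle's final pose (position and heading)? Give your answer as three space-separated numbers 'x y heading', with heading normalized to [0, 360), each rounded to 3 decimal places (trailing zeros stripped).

Answer: -43 -5 270

Derivation:
Executing turtle program step by step:
Start: pos=(10,-5), heading=90, pen down
RT 270: heading 90 -> 180
FD 20: (10,-5) -> (-10,-5) [heading=180, draw]
FD 13: (-10,-5) -> (-23,-5) [heading=180, draw]
FD 18: (-23,-5) -> (-41,-5) [heading=180, draw]
PU: pen up
FD 2: (-41,-5) -> (-43,-5) [heading=180, move]
RT 270: heading 180 -> 270
Final: pos=(-43,-5), heading=270, 3 segment(s) drawn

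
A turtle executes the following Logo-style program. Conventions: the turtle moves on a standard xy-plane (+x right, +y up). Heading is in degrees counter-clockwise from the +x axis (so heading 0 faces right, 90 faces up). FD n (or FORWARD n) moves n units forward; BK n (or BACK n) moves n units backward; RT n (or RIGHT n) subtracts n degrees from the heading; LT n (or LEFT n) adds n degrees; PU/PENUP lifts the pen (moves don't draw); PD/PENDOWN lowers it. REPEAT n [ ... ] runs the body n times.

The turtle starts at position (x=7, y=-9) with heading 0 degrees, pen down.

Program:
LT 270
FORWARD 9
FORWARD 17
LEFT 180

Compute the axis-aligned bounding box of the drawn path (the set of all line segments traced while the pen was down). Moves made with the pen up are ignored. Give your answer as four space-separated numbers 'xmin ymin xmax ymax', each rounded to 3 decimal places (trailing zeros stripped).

Answer: 7 -35 7 -9

Derivation:
Executing turtle program step by step:
Start: pos=(7,-9), heading=0, pen down
LT 270: heading 0 -> 270
FD 9: (7,-9) -> (7,-18) [heading=270, draw]
FD 17: (7,-18) -> (7,-35) [heading=270, draw]
LT 180: heading 270 -> 90
Final: pos=(7,-35), heading=90, 2 segment(s) drawn

Segment endpoints: x in {7, 7, 7}, y in {-35, -18, -9}
xmin=7, ymin=-35, xmax=7, ymax=-9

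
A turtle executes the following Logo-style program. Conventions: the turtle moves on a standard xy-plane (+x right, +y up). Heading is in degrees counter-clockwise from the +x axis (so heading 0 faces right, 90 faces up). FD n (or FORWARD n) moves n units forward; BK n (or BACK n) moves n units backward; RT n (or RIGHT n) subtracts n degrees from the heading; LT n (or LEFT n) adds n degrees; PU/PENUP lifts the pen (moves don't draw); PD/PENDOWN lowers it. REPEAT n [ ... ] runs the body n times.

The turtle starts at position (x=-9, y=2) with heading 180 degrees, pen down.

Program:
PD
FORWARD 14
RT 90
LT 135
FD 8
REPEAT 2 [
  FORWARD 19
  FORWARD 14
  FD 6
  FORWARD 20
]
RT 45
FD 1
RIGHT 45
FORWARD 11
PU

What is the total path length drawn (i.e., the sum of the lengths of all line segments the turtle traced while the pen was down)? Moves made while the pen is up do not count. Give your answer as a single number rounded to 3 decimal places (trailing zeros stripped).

Answer: 152

Derivation:
Executing turtle program step by step:
Start: pos=(-9,2), heading=180, pen down
PD: pen down
FD 14: (-9,2) -> (-23,2) [heading=180, draw]
RT 90: heading 180 -> 90
LT 135: heading 90 -> 225
FD 8: (-23,2) -> (-28.657,-3.657) [heading=225, draw]
REPEAT 2 [
  -- iteration 1/2 --
  FD 19: (-28.657,-3.657) -> (-42.092,-17.092) [heading=225, draw]
  FD 14: (-42.092,-17.092) -> (-51.991,-26.991) [heading=225, draw]
  FD 6: (-51.991,-26.991) -> (-56.234,-31.234) [heading=225, draw]
  FD 20: (-56.234,-31.234) -> (-70.376,-45.376) [heading=225, draw]
  -- iteration 2/2 --
  FD 19: (-70.376,-45.376) -> (-83.811,-58.811) [heading=225, draw]
  FD 14: (-83.811,-58.811) -> (-93.711,-68.711) [heading=225, draw]
  FD 6: (-93.711,-68.711) -> (-97.953,-72.953) [heading=225, draw]
  FD 20: (-97.953,-72.953) -> (-112.095,-87.095) [heading=225, draw]
]
RT 45: heading 225 -> 180
FD 1: (-112.095,-87.095) -> (-113.095,-87.095) [heading=180, draw]
RT 45: heading 180 -> 135
FD 11: (-113.095,-87.095) -> (-120.874,-79.317) [heading=135, draw]
PU: pen up
Final: pos=(-120.874,-79.317), heading=135, 12 segment(s) drawn

Segment lengths:
  seg 1: (-9,2) -> (-23,2), length = 14
  seg 2: (-23,2) -> (-28.657,-3.657), length = 8
  seg 3: (-28.657,-3.657) -> (-42.092,-17.092), length = 19
  seg 4: (-42.092,-17.092) -> (-51.991,-26.991), length = 14
  seg 5: (-51.991,-26.991) -> (-56.234,-31.234), length = 6
  seg 6: (-56.234,-31.234) -> (-70.376,-45.376), length = 20
  seg 7: (-70.376,-45.376) -> (-83.811,-58.811), length = 19
  seg 8: (-83.811,-58.811) -> (-93.711,-68.711), length = 14
  seg 9: (-93.711,-68.711) -> (-97.953,-72.953), length = 6
  seg 10: (-97.953,-72.953) -> (-112.095,-87.095), length = 20
  seg 11: (-112.095,-87.095) -> (-113.095,-87.095), length = 1
  seg 12: (-113.095,-87.095) -> (-120.874,-79.317), length = 11
Total = 152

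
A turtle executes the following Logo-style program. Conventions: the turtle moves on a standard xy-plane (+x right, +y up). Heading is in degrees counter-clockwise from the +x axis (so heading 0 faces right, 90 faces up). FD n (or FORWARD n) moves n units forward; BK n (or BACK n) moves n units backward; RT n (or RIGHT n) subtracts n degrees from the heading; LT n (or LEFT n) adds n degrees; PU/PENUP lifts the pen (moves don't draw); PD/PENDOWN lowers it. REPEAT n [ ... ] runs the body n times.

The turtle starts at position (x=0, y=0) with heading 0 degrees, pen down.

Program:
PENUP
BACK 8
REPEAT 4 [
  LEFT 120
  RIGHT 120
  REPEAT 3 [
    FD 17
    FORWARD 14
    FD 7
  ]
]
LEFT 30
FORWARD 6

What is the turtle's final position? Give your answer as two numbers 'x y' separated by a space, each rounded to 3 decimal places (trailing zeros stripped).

Executing turtle program step by step:
Start: pos=(0,0), heading=0, pen down
PU: pen up
BK 8: (0,0) -> (-8,0) [heading=0, move]
REPEAT 4 [
  -- iteration 1/4 --
  LT 120: heading 0 -> 120
  RT 120: heading 120 -> 0
  REPEAT 3 [
    -- iteration 1/3 --
    FD 17: (-8,0) -> (9,0) [heading=0, move]
    FD 14: (9,0) -> (23,0) [heading=0, move]
    FD 7: (23,0) -> (30,0) [heading=0, move]
    -- iteration 2/3 --
    FD 17: (30,0) -> (47,0) [heading=0, move]
    FD 14: (47,0) -> (61,0) [heading=0, move]
    FD 7: (61,0) -> (68,0) [heading=0, move]
    -- iteration 3/3 --
    FD 17: (68,0) -> (85,0) [heading=0, move]
    FD 14: (85,0) -> (99,0) [heading=0, move]
    FD 7: (99,0) -> (106,0) [heading=0, move]
  ]
  -- iteration 2/4 --
  LT 120: heading 0 -> 120
  RT 120: heading 120 -> 0
  REPEAT 3 [
    -- iteration 1/3 --
    FD 17: (106,0) -> (123,0) [heading=0, move]
    FD 14: (123,0) -> (137,0) [heading=0, move]
    FD 7: (137,0) -> (144,0) [heading=0, move]
    -- iteration 2/3 --
    FD 17: (144,0) -> (161,0) [heading=0, move]
    FD 14: (161,0) -> (175,0) [heading=0, move]
    FD 7: (175,0) -> (182,0) [heading=0, move]
    -- iteration 3/3 --
    FD 17: (182,0) -> (199,0) [heading=0, move]
    FD 14: (199,0) -> (213,0) [heading=0, move]
    FD 7: (213,0) -> (220,0) [heading=0, move]
  ]
  -- iteration 3/4 --
  LT 120: heading 0 -> 120
  RT 120: heading 120 -> 0
  REPEAT 3 [
    -- iteration 1/3 --
    FD 17: (220,0) -> (237,0) [heading=0, move]
    FD 14: (237,0) -> (251,0) [heading=0, move]
    FD 7: (251,0) -> (258,0) [heading=0, move]
    -- iteration 2/3 --
    FD 17: (258,0) -> (275,0) [heading=0, move]
    FD 14: (275,0) -> (289,0) [heading=0, move]
    FD 7: (289,0) -> (296,0) [heading=0, move]
    -- iteration 3/3 --
    FD 17: (296,0) -> (313,0) [heading=0, move]
    FD 14: (313,0) -> (327,0) [heading=0, move]
    FD 7: (327,0) -> (334,0) [heading=0, move]
  ]
  -- iteration 4/4 --
  LT 120: heading 0 -> 120
  RT 120: heading 120 -> 0
  REPEAT 3 [
    -- iteration 1/3 --
    FD 17: (334,0) -> (351,0) [heading=0, move]
    FD 14: (351,0) -> (365,0) [heading=0, move]
    FD 7: (365,0) -> (372,0) [heading=0, move]
    -- iteration 2/3 --
    FD 17: (372,0) -> (389,0) [heading=0, move]
    FD 14: (389,0) -> (403,0) [heading=0, move]
    FD 7: (403,0) -> (410,0) [heading=0, move]
    -- iteration 3/3 --
    FD 17: (410,0) -> (427,0) [heading=0, move]
    FD 14: (427,0) -> (441,0) [heading=0, move]
    FD 7: (441,0) -> (448,0) [heading=0, move]
  ]
]
LT 30: heading 0 -> 30
FD 6: (448,0) -> (453.196,3) [heading=30, move]
Final: pos=(453.196,3), heading=30, 0 segment(s) drawn

Answer: 453.196 3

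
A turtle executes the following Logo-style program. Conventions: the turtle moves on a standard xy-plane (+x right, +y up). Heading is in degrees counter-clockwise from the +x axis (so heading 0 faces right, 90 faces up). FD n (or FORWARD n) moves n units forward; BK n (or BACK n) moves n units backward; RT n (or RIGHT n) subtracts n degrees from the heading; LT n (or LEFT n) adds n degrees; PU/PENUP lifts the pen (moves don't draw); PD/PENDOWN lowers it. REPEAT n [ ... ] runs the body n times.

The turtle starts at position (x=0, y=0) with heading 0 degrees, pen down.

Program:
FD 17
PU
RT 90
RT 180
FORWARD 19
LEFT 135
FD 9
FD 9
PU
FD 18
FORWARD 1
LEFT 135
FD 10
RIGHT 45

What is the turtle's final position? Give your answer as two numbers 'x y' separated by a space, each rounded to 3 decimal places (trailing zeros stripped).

Executing turtle program step by step:
Start: pos=(0,0), heading=0, pen down
FD 17: (0,0) -> (17,0) [heading=0, draw]
PU: pen up
RT 90: heading 0 -> 270
RT 180: heading 270 -> 90
FD 19: (17,0) -> (17,19) [heading=90, move]
LT 135: heading 90 -> 225
FD 9: (17,19) -> (10.636,12.636) [heading=225, move]
FD 9: (10.636,12.636) -> (4.272,6.272) [heading=225, move]
PU: pen up
FD 18: (4.272,6.272) -> (-8.456,-6.456) [heading=225, move]
FD 1: (-8.456,-6.456) -> (-9.163,-7.163) [heading=225, move]
LT 135: heading 225 -> 0
FD 10: (-9.163,-7.163) -> (0.837,-7.163) [heading=0, move]
RT 45: heading 0 -> 315
Final: pos=(0.837,-7.163), heading=315, 1 segment(s) drawn

Answer: 0.837 -7.163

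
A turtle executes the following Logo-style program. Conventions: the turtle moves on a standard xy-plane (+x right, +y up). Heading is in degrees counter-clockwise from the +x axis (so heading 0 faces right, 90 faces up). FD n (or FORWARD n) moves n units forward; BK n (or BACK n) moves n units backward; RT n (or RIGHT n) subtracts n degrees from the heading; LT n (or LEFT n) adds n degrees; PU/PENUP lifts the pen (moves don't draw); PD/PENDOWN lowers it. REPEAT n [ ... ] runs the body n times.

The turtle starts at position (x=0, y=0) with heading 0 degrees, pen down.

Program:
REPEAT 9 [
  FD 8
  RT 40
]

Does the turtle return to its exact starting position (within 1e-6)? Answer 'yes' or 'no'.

Executing turtle program step by step:
Start: pos=(0,0), heading=0, pen down
REPEAT 9 [
  -- iteration 1/9 --
  FD 8: (0,0) -> (8,0) [heading=0, draw]
  RT 40: heading 0 -> 320
  -- iteration 2/9 --
  FD 8: (8,0) -> (14.128,-5.142) [heading=320, draw]
  RT 40: heading 320 -> 280
  -- iteration 3/9 --
  FD 8: (14.128,-5.142) -> (15.518,-13.021) [heading=280, draw]
  RT 40: heading 280 -> 240
  -- iteration 4/9 --
  FD 8: (15.518,-13.021) -> (11.518,-19.949) [heading=240, draw]
  RT 40: heading 240 -> 200
  -- iteration 5/9 --
  FD 8: (11.518,-19.949) -> (4,-22.685) [heading=200, draw]
  RT 40: heading 200 -> 160
  -- iteration 6/9 --
  FD 8: (4,-22.685) -> (-3.518,-19.949) [heading=160, draw]
  RT 40: heading 160 -> 120
  -- iteration 7/9 --
  FD 8: (-3.518,-19.949) -> (-7.518,-13.021) [heading=120, draw]
  RT 40: heading 120 -> 80
  -- iteration 8/9 --
  FD 8: (-7.518,-13.021) -> (-6.128,-5.142) [heading=80, draw]
  RT 40: heading 80 -> 40
  -- iteration 9/9 --
  FD 8: (-6.128,-5.142) -> (0,0) [heading=40, draw]
  RT 40: heading 40 -> 0
]
Final: pos=(0,0), heading=0, 9 segment(s) drawn

Start position: (0, 0)
Final position: (0, 0)
Distance = 0; < 1e-6 -> CLOSED

Answer: yes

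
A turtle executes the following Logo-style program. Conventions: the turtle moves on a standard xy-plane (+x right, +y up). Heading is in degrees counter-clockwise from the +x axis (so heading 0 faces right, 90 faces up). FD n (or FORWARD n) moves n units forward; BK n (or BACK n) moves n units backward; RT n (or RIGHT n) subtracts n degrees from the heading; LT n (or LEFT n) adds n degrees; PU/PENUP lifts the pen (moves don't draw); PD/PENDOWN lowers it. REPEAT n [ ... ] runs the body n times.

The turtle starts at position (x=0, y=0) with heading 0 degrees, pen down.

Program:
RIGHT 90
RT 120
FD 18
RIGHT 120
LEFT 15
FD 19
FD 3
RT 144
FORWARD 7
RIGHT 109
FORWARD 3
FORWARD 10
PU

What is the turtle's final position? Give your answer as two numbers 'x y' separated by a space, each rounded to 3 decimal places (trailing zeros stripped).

Executing turtle program step by step:
Start: pos=(0,0), heading=0, pen down
RT 90: heading 0 -> 270
RT 120: heading 270 -> 150
FD 18: (0,0) -> (-15.588,9) [heading=150, draw]
RT 120: heading 150 -> 30
LT 15: heading 30 -> 45
FD 19: (-15.588,9) -> (-2.153,22.435) [heading=45, draw]
FD 3: (-2.153,22.435) -> (-0.032,24.556) [heading=45, draw]
RT 144: heading 45 -> 261
FD 7: (-0.032,24.556) -> (-1.127,17.643) [heading=261, draw]
RT 109: heading 261 -> 152
FD 3: (-1.127,17.643) -> (-3.776,19.051) [heading=152, draw]
FD 10: (-3.776,19.051) -> (-12.605,23.746) [heading=152, draw]
PU: pen up
Final: pos=(-12.605,23.746), heading=152, 6 segment(s) drawn

Answer: -12.605 23.746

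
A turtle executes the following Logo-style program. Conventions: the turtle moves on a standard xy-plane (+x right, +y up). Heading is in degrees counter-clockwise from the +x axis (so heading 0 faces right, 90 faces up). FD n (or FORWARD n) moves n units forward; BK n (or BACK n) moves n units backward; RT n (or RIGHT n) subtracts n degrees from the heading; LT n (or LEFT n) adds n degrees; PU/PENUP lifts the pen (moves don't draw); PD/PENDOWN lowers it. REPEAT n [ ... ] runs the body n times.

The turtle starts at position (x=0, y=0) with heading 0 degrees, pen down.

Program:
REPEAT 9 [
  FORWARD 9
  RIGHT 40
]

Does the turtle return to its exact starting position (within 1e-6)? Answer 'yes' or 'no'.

Answer: yes

Derivation:
Executing turtle program step by step:
Start: pos=(0,0), heading=0, pen down
REPEAT 9 [
  -- iteration 1/9 --
  FD 9: (0,0) -> (9,0) [heading=0, draw]
  RT 40: heading 0 -> 320
  -- iteration 2/9 --
  FD 9: (9,0) -> (15.894,-5.785) [heading=320, draw]
  RT 40: heading 320 -> 280
  -- iteration 3/9 --
  FD 9: (15.894,-5.785) -> (17.457,-14.648) [heading=280, draw]
  RT 40: heading 280 -> 240
  -- iteration 4/9 --
  FD 9: (17.457,-14.648) -> (12.957,-22.443) [heading=240, draw]
  RT 40: heading 240 -> 200
  -- iteration 5/9 --
  FD 9: (12.957,-22.443) -> (4.5,-25.521) [heading=200, draw]
  RT 40: heading 200 -> 160
  -- iteration 6/9 --
  FD 9: (4.5,-25.521) -> (-3.957,-22.443) [heading=160, draw]
  RT 40: heading 160 -> 120
  -- iteration 7/9 --
  FD 9: (-3.957,-22.443) -> (-8.457,-14.648) [heading=120, draw]
  RT 40: heading 120 -> 80
  -- iteration 8/9 --
  FD 9: (-8.457,-14.648) -> (-6.894,-5.785) [heading=80, draw]
  RT 40: heading 80 -> 40
  -- iteration 9/9 --
  FD 9: (-6.894,-5.785) -> (0,0) [heading=40, draw]
  RT 40: heading 40 -> 0
]
Final: pos=(0,0), heading=0, 9 segment(s) drawn

Start position: (0, 0)
Final position: (0, 0)
Distance = 0; < 1e-6 -> CLOSED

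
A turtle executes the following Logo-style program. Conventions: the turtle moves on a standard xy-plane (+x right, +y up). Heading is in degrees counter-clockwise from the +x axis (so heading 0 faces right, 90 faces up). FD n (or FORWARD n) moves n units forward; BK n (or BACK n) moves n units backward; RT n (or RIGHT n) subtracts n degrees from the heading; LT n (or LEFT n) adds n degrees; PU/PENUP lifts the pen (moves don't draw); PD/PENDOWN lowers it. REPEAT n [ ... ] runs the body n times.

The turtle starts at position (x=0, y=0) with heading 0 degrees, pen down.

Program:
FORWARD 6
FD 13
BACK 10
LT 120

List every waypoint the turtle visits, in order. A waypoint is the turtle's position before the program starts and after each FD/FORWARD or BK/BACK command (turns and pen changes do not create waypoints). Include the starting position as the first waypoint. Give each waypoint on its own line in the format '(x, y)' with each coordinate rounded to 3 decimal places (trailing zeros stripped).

Executing turtle program step by step:
Start: pos=(0,0), heading=0, pen down
FD 6: (0,0) -> (6,0) [heading=0, draw]
FD 13: (6,0) -> (19,0) [heading=0, draw]
BK 10: (19,0) -> (9,0) [heading=0, draw]
LT 120: heading 0 -> 120
Final: pos=(9,0), heading=120, 3 segment(s) drawn
Waypoints (4 total):
(0, 0)
(6, 0)
(19, 0)
(9, 0)

Answer: (0, 0)
(6, 0)
(19, 0)
(9, 0)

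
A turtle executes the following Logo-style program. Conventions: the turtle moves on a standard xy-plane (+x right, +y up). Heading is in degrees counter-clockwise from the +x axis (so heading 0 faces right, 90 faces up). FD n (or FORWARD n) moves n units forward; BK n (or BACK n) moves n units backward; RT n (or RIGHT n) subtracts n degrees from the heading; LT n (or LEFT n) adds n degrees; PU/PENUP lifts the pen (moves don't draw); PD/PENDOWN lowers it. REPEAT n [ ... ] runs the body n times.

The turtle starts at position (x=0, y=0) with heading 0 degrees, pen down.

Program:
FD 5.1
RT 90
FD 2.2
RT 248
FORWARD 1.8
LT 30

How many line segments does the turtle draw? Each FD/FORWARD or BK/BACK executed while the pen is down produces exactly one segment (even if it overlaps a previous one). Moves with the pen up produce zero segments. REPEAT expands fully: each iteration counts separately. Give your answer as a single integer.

Answer: 3

Derivation:
Executing turtle program step by step:
Start: pos=(0,0), heading=0, pen down
FD 5.1: (0,0) -> (5.1,0) [heading=0, draw]
RT 90: heading 0 -> 270
FD 2.2: (5.1,0) -> (5.1,-2.2) [heading=270, draw]
RT 248: heading 270 -> 22
FD 1.8: (5.1,-2.2) -> (6.769,-1.526) [heading=22, draw]
LT 30: heading 22 -> 52
Final: pos=(6.769,-1.526), heading=52, 3 segment(s) drawn
Segments drawn: 3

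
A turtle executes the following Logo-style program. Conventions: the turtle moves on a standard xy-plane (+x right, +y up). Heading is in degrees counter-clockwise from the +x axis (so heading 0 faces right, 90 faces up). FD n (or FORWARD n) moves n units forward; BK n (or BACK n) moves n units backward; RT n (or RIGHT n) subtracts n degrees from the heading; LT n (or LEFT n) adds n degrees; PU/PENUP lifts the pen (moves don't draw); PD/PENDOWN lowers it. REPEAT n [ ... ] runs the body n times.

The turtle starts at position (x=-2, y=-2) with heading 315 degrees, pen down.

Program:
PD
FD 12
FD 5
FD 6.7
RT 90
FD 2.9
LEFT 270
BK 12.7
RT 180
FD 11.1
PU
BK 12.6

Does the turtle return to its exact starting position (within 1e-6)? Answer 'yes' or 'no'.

Executing turtle program step by step:
Start: pos=(-2,-2), heading=315, pen down
PD: pen down
FD 12: (-2,-2) -> (6.485,-10.485) [heading=315, draw]
FD 5: (6.485,-10.485) -> (10.021,-14.021) [heading=315, draw]
FD 6.7: (10.021,-14.021) -> (14.758,-18.758) [heading=315, draw]
RT 90: heading 315 -> 225
FD 2.9: (14.758,-18.758) -> (12.708,-20.809) [heading=225, draw]
LT 270: heading 225 -> 135
BK 12.7: (12.708,-20.809) -> (21.688,-29.789) [heading=135, draw]
RT 180: heading 135 -> 315
FD 11.1: (21.688,-29.789) -> (29.537,-37.638) [heading=315, draw]
PU: pen up
BK 12.6: (29.537,-37.638) -> (20.627,-28.729) [heading=315, move]
Final: pos=(20.627,-28.729), heading=315, 6 segment(s) drawn

Start position: (-2, -2)
Final position: (20.627, -28.729)
Distance = 35.02; >= 1e-6 -> NOT closed

Answer: no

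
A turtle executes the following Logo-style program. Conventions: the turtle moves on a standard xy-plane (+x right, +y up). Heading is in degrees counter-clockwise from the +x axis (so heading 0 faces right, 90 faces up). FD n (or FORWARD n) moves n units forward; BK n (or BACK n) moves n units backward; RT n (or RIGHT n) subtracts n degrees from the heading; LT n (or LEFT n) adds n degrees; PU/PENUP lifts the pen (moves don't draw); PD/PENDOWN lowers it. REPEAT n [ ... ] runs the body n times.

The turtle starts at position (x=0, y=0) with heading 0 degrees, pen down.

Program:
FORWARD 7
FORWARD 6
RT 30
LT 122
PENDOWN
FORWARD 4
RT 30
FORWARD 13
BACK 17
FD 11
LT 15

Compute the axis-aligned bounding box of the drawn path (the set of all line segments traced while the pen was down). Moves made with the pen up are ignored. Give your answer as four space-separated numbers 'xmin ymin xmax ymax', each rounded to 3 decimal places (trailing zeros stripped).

Executing turtle program step by step:
Start: pos=(0,0), heading=0, pen down
FD 7: (0,0) -> (7,0) [heading=0, draw]
FD 6: (7,0) -> (13,0) [heading=0, draw]
RT 30: heading 0 -> 330
LT 122: heading 330 -> 92
PD: pen down
FD 4: (13,0) -> (12.86,3.998) [heading=92, draw]
RT 30: heading 92 -> 62
FD 13: (12.86,3.998) -> (18.964,15.476) [heading=62, draw]
BK 17: (18.964,15.476) -> (10.983,0.466) [heading=62, draw]
FD 11: (10.983,0.466) -> (16.147,10.178) [heading=62, draw]
LT 15: heading 62 -> 77
Final: pos=(16.147,10.178), heading=77, 6 segment(s) drawn

Segment endpoints: x in {0, 7, 10.983, 12.86, 13, 16.147, 18.964}, y in {0, 0.466, 3.998, 10.178, 15.476}
xmin=0, ymin=0, xmax=18.964, ymax=15.476

Answer: 0 0 18.964 15.476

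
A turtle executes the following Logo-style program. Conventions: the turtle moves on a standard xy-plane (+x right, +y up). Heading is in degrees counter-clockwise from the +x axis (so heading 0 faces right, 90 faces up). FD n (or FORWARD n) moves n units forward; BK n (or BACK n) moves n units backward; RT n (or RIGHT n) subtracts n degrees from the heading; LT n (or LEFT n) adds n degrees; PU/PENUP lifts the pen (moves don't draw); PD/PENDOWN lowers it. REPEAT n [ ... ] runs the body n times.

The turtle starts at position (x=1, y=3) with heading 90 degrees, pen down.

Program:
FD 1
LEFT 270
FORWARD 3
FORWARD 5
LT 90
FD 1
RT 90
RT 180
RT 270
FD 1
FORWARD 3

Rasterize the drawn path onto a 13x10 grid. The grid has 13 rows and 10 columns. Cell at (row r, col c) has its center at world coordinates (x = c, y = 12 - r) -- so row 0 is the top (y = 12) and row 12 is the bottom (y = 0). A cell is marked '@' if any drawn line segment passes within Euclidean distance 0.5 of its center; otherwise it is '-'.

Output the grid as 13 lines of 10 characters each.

Answer: ----------
----------
----------
----------
----------
----------
----------
---------@
-@@@@@@@@@
-@-------@
---------@
---------@
----------

Derivation:
Segment 0: (1,3) -> (1,4)
Segment 1: (1,4) -> (4,4)
Segment 2: (4,4) -> (9,4)
Segment 3: (9,4) -> (9,5)
Segment 4: (9,5) -> (9,4)
Segment 5: (9,4) -> (9,1)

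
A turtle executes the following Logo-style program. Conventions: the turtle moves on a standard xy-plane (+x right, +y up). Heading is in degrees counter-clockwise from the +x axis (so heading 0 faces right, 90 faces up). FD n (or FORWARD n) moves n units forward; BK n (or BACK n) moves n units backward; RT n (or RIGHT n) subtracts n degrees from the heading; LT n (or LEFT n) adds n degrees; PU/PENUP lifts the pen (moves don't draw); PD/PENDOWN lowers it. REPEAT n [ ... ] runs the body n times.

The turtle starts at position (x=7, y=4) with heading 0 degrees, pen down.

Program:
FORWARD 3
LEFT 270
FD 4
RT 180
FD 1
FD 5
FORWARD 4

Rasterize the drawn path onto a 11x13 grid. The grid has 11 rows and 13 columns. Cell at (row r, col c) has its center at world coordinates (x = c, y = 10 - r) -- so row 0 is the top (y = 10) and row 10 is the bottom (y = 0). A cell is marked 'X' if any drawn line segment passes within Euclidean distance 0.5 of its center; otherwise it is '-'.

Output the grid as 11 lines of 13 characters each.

Segment 0: (7,4) -> (10,4)
Segment 1: (10,4) -> (10,0)
Segment 2: (10,0) -> (10,1)
Segment 3: (10,1) -> (10,6)
Segment 4: (10,6) -> (10,10)

Answer: ----------X--
----------X--
----------X--
----------X--
----------X--
----------X--
-------XXXX--
----------X--
----------X--
----------X--
----------X--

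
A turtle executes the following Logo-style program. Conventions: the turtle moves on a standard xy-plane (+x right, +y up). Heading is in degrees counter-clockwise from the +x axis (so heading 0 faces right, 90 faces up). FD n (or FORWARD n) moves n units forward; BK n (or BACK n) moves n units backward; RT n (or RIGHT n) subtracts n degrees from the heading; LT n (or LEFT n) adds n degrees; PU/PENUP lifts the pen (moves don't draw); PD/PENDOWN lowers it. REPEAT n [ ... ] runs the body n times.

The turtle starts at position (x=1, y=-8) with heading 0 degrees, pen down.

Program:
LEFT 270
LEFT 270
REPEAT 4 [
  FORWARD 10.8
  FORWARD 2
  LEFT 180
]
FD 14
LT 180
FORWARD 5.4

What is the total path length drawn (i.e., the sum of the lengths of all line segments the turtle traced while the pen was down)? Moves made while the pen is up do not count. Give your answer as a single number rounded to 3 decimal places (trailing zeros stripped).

Executing turtle program step by step:
Start: pos=(1,-8), heading=0, pen down
LT 270: heading 0 -> 270
LT 270: heading 270 -> 180
REPEAT 4 [
  -- iteration 1/4 --
  FD 10.8: (1,-8) -> (-9.8,-8) [heading=180, draw]
  FD 2: (-9.8,-8) -> (-11.8,-8) [heading=180, draw]
  LT 180: heading 180 -> 0
  -- iteration 2/4 --
  FD 10.8: (-11.8,-8) -> (-1,-8) [heading=0, draw]
  FD 2: (-1,-8) -> (1,-8) [heading=0, draw]
  LT 180: heading 0 -> 180
  -- iteration 3/4 --
  FD 10.8: (1,-8) -> (-9.8,-8) [heading=180, draw]
  FD 2: (-9.8,-8) -> (-11.8,-8) [heading=180, draw]
  LT 180: heading 180 -> 0
  -- iteration 4/4 --
  FD 10.8: (-11.8,-8) -> (-1,-8) [heading=0, draw]
  FD 2: (-1,-8) -> (1,-8) [heading=0, draw]
  LT 180: heading 0 -> 180
]
FD 14: (1,-8) -> (-13,-8) [heading=180, draw]
LT 180: heading 180 -> 0
FD 5.4: (-13,-8) -> (-7.6,-8) [heading=0, draw]
Final: pos=(-7.6,-8), heading=0, 10 segment(s) drawn

Segment lengths:
  seg 1: (1,-8) -> (-9.8,-8), length = 10.8
  seg 2: (-9.8,-8) -> (-11.8,-8), length = 2
  seg 3: (-11.8,-8) -> (-1,-8), length = 10.8
  seg 4: (-1,-8) -> (1,-8), length = 2
  seg 5: (1,-8) -> (-9.8,-8), length = 10.8
  seg 6: (-9.8,-8) -> (-11.8,-8), length = 2
  seg 7: (-11.8,-8) -> (-1,-8), length = 10.8
  seg 8: (-1,-8) -> (1,-8), length = 2
  seg 9: (1,-8) -> (-13,-8), length = 14
  seg 10: (-13,-8) -> (-7.6,-8), length = 5.4
Total = 70.6

Answer: 70.6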